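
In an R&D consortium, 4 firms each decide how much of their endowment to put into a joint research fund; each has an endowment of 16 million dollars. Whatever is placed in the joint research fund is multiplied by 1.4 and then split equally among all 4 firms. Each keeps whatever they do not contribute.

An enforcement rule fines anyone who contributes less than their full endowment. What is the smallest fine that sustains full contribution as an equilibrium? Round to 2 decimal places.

Given the others contribute fully, the best deviation is to contribute 0 (any partial contribution still incurs the fine and gives up units whose private return 0.3500 is below 1).
Deviating from 16 to 0 saves 16 million dollars but forfeits the deviator's share of the drop in the joint research fund: 1.4/4 × 16 = 5.60.
So the deviation gain is 16 − 5.60 = 10.40, and the fine must be at least 10.40 million dollars to wipe it out.

10.40 million dollars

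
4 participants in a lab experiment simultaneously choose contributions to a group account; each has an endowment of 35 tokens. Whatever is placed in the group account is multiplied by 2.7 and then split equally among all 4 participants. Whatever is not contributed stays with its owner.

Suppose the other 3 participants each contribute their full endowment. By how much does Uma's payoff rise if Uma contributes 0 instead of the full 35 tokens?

Switching from a contribution of 35 to 0 lets Uma keep an extra 35 tokens, but lowers the group account by 35, which costs Uma their own share of that drop: 2.7/4 × 35 = 23.62.
Net gain = 35 − 23.62 = 11.38. The private return per contributed unit (0.6750) is below 1, so free-riding is indeed the best response regardless of what the others do.

11.38 tokens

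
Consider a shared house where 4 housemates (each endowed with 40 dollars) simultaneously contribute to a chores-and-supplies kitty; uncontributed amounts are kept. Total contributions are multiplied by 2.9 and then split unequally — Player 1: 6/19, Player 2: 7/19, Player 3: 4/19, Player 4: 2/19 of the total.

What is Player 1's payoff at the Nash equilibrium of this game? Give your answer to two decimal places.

76.63 dollars

For player j, contributing a unit is worthwhile iff 2.9 × (j's share) ≥ 1, i.e. iff j's share is at least 0.3448.
Player 2 alone (share 7/19) is above the threshold, contributing 40; the remaining 3 contribute 0. Total contributed: 40.
Player 1 keeps 40 and receives 2.9 × 40 × 6/19 = 36.63 from the chores-and-supplies kitty, for a payoff of 76.63.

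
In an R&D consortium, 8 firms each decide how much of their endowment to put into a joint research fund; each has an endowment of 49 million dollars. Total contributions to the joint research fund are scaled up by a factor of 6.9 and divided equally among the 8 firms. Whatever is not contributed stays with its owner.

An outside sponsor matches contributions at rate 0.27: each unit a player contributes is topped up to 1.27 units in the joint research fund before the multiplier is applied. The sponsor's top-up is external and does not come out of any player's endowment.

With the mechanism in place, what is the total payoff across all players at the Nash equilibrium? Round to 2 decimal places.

3435.10 million dollars

The effective private return per unit is now 6.9 × 1.27 / 8 = 1.0954 > 1, so every player's dominant strategy flips to full contribution.
So the Nash equilibrium is full contribution by all 8; the group earns 6.9 × 1.27 × 392 = 3435.10.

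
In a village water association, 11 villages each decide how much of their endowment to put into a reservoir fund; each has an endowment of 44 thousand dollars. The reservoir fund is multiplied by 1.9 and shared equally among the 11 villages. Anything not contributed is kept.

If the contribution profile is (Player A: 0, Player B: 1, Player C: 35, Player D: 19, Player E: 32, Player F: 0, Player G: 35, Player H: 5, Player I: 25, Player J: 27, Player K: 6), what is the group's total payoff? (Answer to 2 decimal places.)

Total contributed: 0 + 1 + 35 + 19 + 32 + 0 + 35 + 5 + 25 + 27 + 6 = 185; total kept: 11 × 44 − 185 = 299.
The reservoir fund pays out 1.9 × 185 = 351.50 in aggregate.
Group total = 299 + 351.50 = 650.50.

650.50 thousand dollars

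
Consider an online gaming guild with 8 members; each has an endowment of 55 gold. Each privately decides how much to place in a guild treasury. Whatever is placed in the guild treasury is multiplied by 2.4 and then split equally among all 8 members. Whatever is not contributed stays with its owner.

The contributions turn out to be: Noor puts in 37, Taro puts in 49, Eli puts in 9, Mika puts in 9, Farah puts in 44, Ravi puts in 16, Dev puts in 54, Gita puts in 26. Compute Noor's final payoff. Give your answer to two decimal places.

91.20 gold

Total contributed: 37 + 49 + 9 + 9 + 44 + 16 + 54 + 26 = 244.
Each receives 2.4 × 244 / 8 = 73.20 from the guild treasury.
Noor keeps 55 − 37 = 18, so Noor's payoff is 18 + 73.20 = 91.20.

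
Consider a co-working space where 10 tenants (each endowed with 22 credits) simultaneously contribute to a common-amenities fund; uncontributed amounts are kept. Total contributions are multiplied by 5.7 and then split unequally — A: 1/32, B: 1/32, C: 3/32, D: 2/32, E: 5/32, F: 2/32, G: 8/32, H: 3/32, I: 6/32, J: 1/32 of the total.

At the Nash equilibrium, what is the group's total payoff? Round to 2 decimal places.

426.80 credits

A player with share s gets back 5.7·s per unit contributed, so full contribution is dominant for anyone with s > 1/5.7 = 0.1754 and zero contribution is dominant for anyone below.
G and I clear that bar, contributing 22 each; the remaining 8 contribute 0. Total contributed: 44.
The common-amenities fund pays out 5.7 × 44 = 250.80 in total (split across the unequal shares, but the aggregate is all that matters for the group sum).
The 8 free-riders keep 22 each, adding 176. Group total = 176 + 250.80 = 426.80.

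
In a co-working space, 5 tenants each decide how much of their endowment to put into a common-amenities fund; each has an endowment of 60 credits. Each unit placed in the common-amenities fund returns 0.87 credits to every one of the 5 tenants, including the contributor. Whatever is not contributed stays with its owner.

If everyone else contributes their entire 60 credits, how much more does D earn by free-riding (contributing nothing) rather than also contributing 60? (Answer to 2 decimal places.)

7.80 credits

Switching from a contribution of 60 to 0 lets D keep an extra 60 credits, but lowers the common-amenities fund by 60, which costs D their own share of that drop: 0.87 × 60 = 52.20.
Net gain = 60 − 52.20 = 7.80. The private return per contributed unit (0.87) is below 1, so free-riding is indeed the best response regardless of what the others do.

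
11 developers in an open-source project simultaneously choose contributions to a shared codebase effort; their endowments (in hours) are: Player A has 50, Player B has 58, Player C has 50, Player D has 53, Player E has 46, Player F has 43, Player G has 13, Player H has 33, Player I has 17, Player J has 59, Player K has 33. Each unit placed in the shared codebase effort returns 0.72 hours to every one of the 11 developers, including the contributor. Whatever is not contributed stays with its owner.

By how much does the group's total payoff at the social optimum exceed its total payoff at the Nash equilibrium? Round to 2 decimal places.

3148.60 hours

The private return per contributed unit is 0.72 < 1 for everyone, so the Nash equilibrium is zero contribution and the group total is Σ E_j = 50 + 58 + 50 + 53 + 46 + 43 + 13 + 33 + 17 + 59 + 33 = 455.
Each contributed unit returns 7.920 to the group, so the social optimum is full contribution by everyone: group total = 7.920 × 455 = 3603.60.
Efficiency loss = (7.920 − 1) × 455 = 3148.60.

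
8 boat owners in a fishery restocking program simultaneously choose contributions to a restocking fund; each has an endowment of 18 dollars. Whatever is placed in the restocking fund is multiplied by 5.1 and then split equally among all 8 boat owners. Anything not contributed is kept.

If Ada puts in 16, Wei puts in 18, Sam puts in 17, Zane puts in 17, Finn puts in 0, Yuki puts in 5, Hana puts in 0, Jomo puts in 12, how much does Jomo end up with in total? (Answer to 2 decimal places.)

60.19 dollars

Total contributed: 16 + 18 + 17 + 17 + 0 + 5 + 0 + 12 = 85.
Each receives 5.1 × 85 / 8 = 54.19 from the restocking fund.
Jomo keeps 18 − 12 = 6, so Jomo's payoff is 6 + 54.19 = 60.19.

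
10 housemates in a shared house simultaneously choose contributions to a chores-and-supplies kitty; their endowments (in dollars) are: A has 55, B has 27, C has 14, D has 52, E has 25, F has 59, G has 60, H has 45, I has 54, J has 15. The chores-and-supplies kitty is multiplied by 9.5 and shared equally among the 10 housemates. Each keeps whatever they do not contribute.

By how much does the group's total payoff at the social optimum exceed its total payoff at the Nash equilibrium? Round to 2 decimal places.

3451.00 dollars

The private return per contributed unit is 9.5/10 = 0.9500 < 1 for every player regardless of endowment, so the Nash equilibrium is zero contribution and the group total is Σ E_j = 55 + 27 + 14 + 52 + 25 + 59 + 60 + 45 + 54 + 15 = 406.
Each contributed unit returns 9.500 to the group, so the social optimum is full contribution by everyone: group total = 9.500 × 406 = 3857.00.
Efficiency loss = (9.500 − 1) × 406 = 3451.00.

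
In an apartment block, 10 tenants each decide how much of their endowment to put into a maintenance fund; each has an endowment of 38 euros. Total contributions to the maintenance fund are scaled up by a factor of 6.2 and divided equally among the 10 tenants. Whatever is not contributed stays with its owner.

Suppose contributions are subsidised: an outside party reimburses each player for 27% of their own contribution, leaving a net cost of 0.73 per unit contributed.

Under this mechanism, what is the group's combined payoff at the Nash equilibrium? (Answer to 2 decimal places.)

380.00 euros

With the mechanism, a contributed unit returns (6.2/10) / 0.73 = 0.8493 per unit of net cost — still below 1 — so contributing 0 remains dominant for every player.
Everyone keeps their endowment and the group total is 10 × 38 = 380.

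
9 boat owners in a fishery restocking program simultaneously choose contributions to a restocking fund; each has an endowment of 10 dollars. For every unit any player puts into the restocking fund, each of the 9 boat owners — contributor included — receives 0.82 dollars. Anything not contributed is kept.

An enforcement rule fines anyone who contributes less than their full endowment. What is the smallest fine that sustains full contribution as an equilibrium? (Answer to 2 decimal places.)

Given the others contribute fully, the best deviation is to contribute 0 (any partial contribution still incurs the fine and gives up units whose private return 0.82 is below 1).
Deviating from 10 to 0 saves 10 dollars but forfeits the deviator's share of the drop in the restocking fund: 0.82 × 10 = 8.20.
So the deviation gain is 10 − 8.20 = 1.80, and the fine must be at least 1.80 dollars to wipe it out.

1.80 dollars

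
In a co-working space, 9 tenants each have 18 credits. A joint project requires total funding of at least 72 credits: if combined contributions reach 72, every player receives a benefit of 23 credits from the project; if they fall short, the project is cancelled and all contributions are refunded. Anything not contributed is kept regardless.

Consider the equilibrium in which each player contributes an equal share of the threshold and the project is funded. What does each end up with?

Equal share of the threshold: 72/9 = 8.
At this profile no one gains by cutting their contribution: any cut drops the total below 72, the project is cancelled, contributions are refunded, and the deviator ends with 18, which is less than 18 − 8 + 23 = 33. Contributing more than 8 just wastes the excess. So contributing exactly 8 is a best response.
Each player's payoff: 18 − 8 + 23 = 33.

33 credits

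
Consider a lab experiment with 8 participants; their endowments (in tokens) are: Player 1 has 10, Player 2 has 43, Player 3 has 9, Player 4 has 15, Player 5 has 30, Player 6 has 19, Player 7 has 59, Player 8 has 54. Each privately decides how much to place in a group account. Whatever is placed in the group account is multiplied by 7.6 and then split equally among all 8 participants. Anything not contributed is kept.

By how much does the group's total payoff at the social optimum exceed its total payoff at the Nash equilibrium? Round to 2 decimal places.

1577.40 tokens

The private return per contributed unit is 7.6/8 = 0.9500 < 1 for every player regardless of endowment, so the Nash equilibrium is zero contribution and the group total is Σ E_j = 10 + 43 + 9 + 15 + 30 + 19 + 59 + 54 = 239.
Each contributed unit returns 7.600 to the group, so the social optimum is full contribution by everyone: group total = 7.600 × 239 = 1816.40.
Efficiency loss = (7.600 − 1) × 239 = 1577.40.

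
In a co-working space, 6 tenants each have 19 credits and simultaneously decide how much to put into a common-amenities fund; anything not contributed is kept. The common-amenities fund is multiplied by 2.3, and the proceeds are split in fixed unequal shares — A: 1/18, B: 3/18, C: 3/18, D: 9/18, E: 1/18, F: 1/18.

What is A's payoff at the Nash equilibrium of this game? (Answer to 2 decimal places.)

21.43 credits

Player j's private return per contributed unit is 2.3 × (j's share). Contributing is weakly dominant for j when that share is at least 1/2.3 = 0.4348, and contributing 0 is dominant otherwise.
Only D (9/18) clears that bar, contributing 19; the remaining 5 contribute 0. Total contributed: 19.
A keeps 19 and receives 2.3 × 19 × 1/18 = 2.43 from the common-amenities fund, for a payoff of 21.43.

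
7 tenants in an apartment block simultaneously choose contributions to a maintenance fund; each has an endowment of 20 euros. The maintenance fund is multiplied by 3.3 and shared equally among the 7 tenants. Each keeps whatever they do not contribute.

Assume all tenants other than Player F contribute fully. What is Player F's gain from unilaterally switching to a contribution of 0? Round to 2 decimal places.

10.57 euros

Switching from a contribution of 20 to 0 lets Player F keep an extra 20 euros, but lowers the maintenance fund by 20, which costs Player F their own share of that drop: 3.3/7 × 20 = 9.43.
Net gain = 20 − 9.43 = 10.57. The private return per contributed unit (0.4714) is below 1, so free-riding is indeed the best response regardless of what the others do.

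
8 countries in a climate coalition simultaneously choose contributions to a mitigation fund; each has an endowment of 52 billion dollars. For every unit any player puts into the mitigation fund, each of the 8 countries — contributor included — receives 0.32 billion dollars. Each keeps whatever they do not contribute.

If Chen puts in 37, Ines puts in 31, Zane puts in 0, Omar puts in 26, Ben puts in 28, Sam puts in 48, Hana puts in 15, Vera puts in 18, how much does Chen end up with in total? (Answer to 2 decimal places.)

79.96 billion dollars

Total contributed: 37 + 31 + 0 + 26 + 28 + 48 + 15 + 18 = 203.
Each receives 0.32 × 203 = 64.96 from the mitigation fund.
Chen keeps 52 − 37 = 15, so Chen's payoff is 15 + 64.96 = 79.96.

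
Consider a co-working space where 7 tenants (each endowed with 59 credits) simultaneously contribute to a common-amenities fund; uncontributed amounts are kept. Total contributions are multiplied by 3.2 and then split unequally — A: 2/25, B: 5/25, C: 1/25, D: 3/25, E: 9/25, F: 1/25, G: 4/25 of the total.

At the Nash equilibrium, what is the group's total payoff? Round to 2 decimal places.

Player j's private return per contributed unit is 3.2 × (j's share). Contributing is weakly dominant for j when that share is at least 1/3.2 = 0.3125, and contributing 0 is dominant otherwise.
Only E (9/25) clears that bar, contributing 59; the remaining 6 contribute 0. Total contributed: 59.
The common-amenities fund pays out 3.2 × 59 = 188.80 in total (split across the unequal shares, but the aggregate is all that matters for the group sum).
The 6 free-riders keep 59 each, adding 354. Group total = 354 + 188.80 = 542.80.

542.80 credits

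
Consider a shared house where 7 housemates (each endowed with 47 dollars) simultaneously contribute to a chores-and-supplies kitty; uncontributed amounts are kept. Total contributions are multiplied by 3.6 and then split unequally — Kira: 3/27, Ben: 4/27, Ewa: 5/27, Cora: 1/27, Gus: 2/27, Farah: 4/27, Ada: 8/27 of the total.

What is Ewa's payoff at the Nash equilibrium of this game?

Player j's private return per contributed unit is 3.6 × (j's share). Contributing is weakly dominant for j when that share is at least 1/3.6 = 0.2778, and contributing 0 is dominant otherwise.
Ada alone (share 8/27) is above the threshold, contributing 47; the remaining 6 contribute 0. Total contributed: 47.
Ewa keeps 47 and receives 3.6 × 47 × 5/27 = 31.33 from the chores-and-supplies kitty, for a payoff of 78.33.

78.33 dollars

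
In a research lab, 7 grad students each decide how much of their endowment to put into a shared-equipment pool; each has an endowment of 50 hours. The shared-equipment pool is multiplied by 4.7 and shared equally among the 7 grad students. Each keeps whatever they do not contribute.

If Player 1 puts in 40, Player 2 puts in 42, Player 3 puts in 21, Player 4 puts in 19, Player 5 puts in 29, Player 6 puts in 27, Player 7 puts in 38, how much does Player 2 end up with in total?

Total contributed: 40 + 42 + 21 + 19 + 29 + 27 + 38 = 216.
Each receives 4.7 × 216 / 7 = 145.03 from the shared-equipment pool.
Player 2 keeps 50 − 42 = 8, so Player 2's payoff is 8 + 145.03 = 153.03.

153.03 hours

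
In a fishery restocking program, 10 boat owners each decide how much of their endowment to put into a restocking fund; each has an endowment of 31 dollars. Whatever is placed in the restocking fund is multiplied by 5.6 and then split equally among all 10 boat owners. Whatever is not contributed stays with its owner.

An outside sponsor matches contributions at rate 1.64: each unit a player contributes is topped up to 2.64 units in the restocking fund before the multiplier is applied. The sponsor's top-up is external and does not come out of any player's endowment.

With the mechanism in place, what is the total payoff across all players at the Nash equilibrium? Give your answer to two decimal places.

4583.04 dollars

The effective private return per unit is now 5.6 × 2.64 / 10 = 1.4784 > 1, so every player's dominant strategy flips to full contribution.
So the Nash equilibrium is full contribution by all 10; the group earns 5.6 × 2.64 × 310 = 4583.04.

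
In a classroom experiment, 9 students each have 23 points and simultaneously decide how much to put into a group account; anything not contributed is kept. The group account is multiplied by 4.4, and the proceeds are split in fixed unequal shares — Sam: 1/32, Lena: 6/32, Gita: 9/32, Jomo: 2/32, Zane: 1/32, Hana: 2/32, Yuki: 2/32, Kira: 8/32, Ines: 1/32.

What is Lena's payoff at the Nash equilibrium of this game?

Player j's private return per contributed unit is 4.4 × (j's share). Contributing is weakly dominant for j when that share is at least 1/4.4 = 0.2273, and contributing 0 is dominant otherwise.
The shares above 0.2273 belong to Gita and Kira, contributing 23 each; the remaining 7 contribute 0. Total contributed: 46.
Lena keeps 23 and receives 4.4 × 46 × 6/32 = 37.95 from the group account, for a payoff of 60.95.

60.95 points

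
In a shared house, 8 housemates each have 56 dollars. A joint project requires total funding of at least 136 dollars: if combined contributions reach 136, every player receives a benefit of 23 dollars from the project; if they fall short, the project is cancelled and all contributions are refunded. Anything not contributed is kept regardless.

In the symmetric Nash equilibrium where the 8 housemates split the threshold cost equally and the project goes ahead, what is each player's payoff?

Equal share of the threshold: 136/8 = 17.
At this profile no one gains by cutting their contribution: any cut drops the total below 136, the project is cancelled, contributions are refunded, and the deviator ends with 56, which is less than 56 − 17 + 23 = 62. Contributing more than 17 just wastes the excess. So contributing exactly 17 is a best response.
Each player's payoff: 56 − 17 + 23 = 62.

62 dollars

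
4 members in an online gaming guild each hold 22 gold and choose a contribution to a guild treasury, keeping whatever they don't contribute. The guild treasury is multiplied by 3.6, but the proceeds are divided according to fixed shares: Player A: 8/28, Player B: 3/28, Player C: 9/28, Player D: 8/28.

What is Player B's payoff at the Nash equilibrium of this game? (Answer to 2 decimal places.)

47.46 gold

For player j, contributing a unit is worthwhile iff 3.6 × (j's share) ≥ 1, i.e. iff j's share is at least 0.2778.
Player A, Player C and Player D clear that bar, contributing 22 each; the remaining 1 contribute 0. Total contributed: 66.
Player B keeps 22 and receives 3.6 × 66 × 3/28 = 25.46 from the guild treasury, for a payoff of 47.46.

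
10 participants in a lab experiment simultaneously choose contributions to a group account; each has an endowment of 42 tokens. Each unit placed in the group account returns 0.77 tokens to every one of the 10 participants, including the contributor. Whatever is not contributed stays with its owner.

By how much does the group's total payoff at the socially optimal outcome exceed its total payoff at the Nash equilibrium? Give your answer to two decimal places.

The private return per contributed unit is 0.77 < 1, so contributing 0 is dominant for every player. At the Nash equilibrium everyone keeps their 42, and the group total is 10 × 42 = 420.
Each contributed unit returns 7.700 to the group as a whole (0.77 to each of 10 players), which exceeds 1, so the social optimum is full contribution: group total = 7.700 × 420 = 3234.00.
Efficiency loss = 3234.00 − 420 = 2814.00.

2814.00 tokens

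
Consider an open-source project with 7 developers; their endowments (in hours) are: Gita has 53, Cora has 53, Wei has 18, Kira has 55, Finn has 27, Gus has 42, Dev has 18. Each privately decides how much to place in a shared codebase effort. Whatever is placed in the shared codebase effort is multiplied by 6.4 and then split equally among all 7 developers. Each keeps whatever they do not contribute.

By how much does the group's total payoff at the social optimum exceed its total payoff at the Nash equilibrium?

1436.40 hours

The private return per contributed unit is 6.4/7 = 0.9143 < 1 for every player regardless of endowment, so the Nash equilibrium is zero contribution and the group total is Σ E_j = 53 + 53 + 18 + 55 + 27 + 42 + 18 = 266.
Each contributed unit returns 6.400 to the group, so the social optimum is full contribution by everyone: group total = 6.400 × 266 = 1702.40.
Efficiency loss = (6.400 − 1) × 266 = 1436.40.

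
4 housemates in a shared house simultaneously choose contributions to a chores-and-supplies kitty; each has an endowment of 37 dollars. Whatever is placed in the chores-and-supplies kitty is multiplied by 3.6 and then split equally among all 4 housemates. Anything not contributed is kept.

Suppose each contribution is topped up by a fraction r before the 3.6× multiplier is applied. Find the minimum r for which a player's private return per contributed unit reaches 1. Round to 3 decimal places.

0.111

With matching at rate r, one contributed unit becomes (1 + r) in the chores-and-supplies kitty and returns 3.6 × (1 + r) / 4 to the contributor.
Setting this equal to 1: 1 + r = 4/3.6 = 1.1111.
So the minimum matching rate is r = 1.1111 − 1 = 0.111.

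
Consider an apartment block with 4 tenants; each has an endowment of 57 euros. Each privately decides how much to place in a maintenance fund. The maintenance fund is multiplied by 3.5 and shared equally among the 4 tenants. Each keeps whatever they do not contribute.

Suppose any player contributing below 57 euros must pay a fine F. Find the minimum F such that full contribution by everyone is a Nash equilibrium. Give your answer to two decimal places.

7.13 euros

Given the others contribute fully, the best deviation is to contribute 0 (any partial contribution still incurs the fine and gives up units whose private return 0.8750 is below 1).
Deviating from 57 to 0 saves 57 euros but forfeits the deviator's share of the drop in the maintenance fund: 3.5/4 × 57 = 49.87.
So the deviation gain is 57 − 49.87 = 7.13, and the fine must be at least 7.13 euros to wipe it out.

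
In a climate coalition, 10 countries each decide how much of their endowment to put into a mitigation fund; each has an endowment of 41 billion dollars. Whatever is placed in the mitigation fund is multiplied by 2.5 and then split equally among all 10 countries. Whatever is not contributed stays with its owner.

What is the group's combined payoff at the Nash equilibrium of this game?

Each contributed unit returns 2.5/10 = 0.2500 to its contributor — below 1 — so contributing 0 is dominant for every player. At the Nash equilibrium everyone keeps their 41, and the group total is 10 × 41 = 410.

410.00 billion dollars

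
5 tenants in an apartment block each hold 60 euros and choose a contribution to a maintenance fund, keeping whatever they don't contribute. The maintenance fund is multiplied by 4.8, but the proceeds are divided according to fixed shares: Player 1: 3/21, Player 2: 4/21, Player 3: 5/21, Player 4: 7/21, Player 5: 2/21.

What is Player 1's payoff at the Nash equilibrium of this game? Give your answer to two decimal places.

142.29 euros

Each unit j contributes comes back to j as 4.8 × (j's share), so j prefers to contribute only if that share exceeds 1/4.8 = 0.2083; otherwise keeping the unit dominates.
Player 3 and Player 4 clear that bar, contributing 60 each; the remaining 3 contribute 0. Total contributed: 120.
Player 1 keeps 60 and receives 4.8 × 120 × 3/21 = 82.29 from the maintenance fund, for a payoff of 142.29.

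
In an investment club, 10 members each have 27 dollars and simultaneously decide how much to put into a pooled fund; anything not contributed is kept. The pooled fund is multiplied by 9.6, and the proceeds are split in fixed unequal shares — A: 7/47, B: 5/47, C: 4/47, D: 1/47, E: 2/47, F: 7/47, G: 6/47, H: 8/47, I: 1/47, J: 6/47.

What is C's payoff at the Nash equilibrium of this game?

159.36 dollars

Player j's private return per contributed unit is 9.6 × (j's share). Contributing is weakly dominant for j when that share is at least 1/9.6 = 0.1042, and contributing 0 is dominant otherwise.
A, B, F, G, H and J are above the threshold, contributing 27 each; the remaining 4 contribute 0. Total contributed: 162.
C keeps 27 and receives 9.6 × 162 × 4/47 = 132.36 from the pooled fund, for a payoff of 159.36.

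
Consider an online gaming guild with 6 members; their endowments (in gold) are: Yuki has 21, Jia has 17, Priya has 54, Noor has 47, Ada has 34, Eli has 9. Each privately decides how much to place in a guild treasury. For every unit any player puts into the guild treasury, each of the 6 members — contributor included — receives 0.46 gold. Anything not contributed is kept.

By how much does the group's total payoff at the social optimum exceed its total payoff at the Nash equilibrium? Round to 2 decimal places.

The private return per contributed unit is 0.46 < 1 for everyone, so the Nash equilibrium is zero contribution and the group total is Σ E_j = 21 + 17 + 54 + 47 + 34 + 9 = 182.
Each contributed unit returns 2.760 to the group, so the social optimum is full contribution by everyone: group total = 2.760 × 182 = 502.32.
Efficiency loss = (2.760 − 1) × 182 = 320.32.

320.32 gold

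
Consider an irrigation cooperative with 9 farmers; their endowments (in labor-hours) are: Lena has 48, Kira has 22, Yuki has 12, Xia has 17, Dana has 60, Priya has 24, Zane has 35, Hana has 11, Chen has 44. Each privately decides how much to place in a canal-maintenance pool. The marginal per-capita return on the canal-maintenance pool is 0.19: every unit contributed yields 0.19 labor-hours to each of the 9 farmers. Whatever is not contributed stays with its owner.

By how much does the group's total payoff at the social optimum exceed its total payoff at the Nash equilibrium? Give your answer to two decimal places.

The private return per contributed unit is 0.19 < 1 for everyone, so the Nash equilibrium is zero contribution and the group total is Σ E_j = 48 + 22 + 12 + 17 + 60 + 24 + 35 + 11 + 44 = 273.
Each contributed unit returns 1.710 to the group, so the social optimum is full contribution by everyone: group total = 1.710 × 273 = 466.83.
Efficiency loss = (1.710 − 1) × 273 = 193.83.

193.83 labor-hours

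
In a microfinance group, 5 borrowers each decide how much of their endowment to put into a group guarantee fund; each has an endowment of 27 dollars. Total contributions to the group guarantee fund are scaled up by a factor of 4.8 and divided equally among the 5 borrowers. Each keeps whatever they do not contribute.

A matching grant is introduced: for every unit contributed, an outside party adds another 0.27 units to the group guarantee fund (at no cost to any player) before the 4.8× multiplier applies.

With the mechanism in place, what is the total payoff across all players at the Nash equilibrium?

822.96 dollars

The effective private return per unit is now 4.8 × 1.27 / 5 = 1.2192 > 1, so every player's dominant strategy flips to full contribution.
At the Nash equilibrium everyone contributes 27. Group total payoff = 4.8 × 1.27 × 135 = 822.96.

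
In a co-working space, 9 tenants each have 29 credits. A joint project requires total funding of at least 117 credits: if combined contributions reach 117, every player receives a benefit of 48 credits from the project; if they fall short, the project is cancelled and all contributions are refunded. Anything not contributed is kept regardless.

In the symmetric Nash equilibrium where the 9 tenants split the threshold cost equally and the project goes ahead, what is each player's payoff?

Equal share of the threshold: 117/9 = 13.
At this profile no one gains by cutting their contribution: any cut drops the total below 117, the project is cancelled, contributions are refunded, and the deviator ends with 29, which is less than 29 − 13 + 48 = 64. Contributing more than 13 just wastes the excess. So contributing exactly 13 is a best response.
Each player's payoff: 29 − 13 + 48 = 64.

64 credits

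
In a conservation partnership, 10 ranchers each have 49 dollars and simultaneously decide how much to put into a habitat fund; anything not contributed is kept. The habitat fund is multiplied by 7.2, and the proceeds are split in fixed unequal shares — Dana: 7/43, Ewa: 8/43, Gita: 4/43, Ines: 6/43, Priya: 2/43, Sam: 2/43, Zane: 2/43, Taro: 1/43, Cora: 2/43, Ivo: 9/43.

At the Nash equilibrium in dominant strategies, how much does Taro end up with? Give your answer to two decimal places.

81.82 dollars

Player j's private return per contributed unit is 7.2 × (j's share). Contributing is weakly dominant for j when that share is at least 1/7.2 = 0.1389, and contributing 0 is dominant otherwise.
The shares above 0.1389 belong to Dana, Ewa, Ines and Ivo, contributing 49 each; the remaining 6 contribute 0. Total contributed: 196.
Taro keeps 49 and receives 7.2 × 196 × 1/43 = 32.82 from the habitat fund, for a payoff of 81.82.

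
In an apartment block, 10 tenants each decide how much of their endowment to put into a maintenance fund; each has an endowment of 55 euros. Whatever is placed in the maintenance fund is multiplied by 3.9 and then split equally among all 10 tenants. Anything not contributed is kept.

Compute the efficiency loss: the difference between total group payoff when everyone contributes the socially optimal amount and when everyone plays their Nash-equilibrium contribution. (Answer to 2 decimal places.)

1595.00 euros

Each contributed unit returns 3.9/10 = 0.3900 to its contributor — below 1 — so contributing 0 is dominant for every player. At the Nash equilibrium everyone keeps their 55, and the group total is 10 × 55 = 550.
Each contributed unit returns 3.900 to the group as a whole (0.3900 to each of 10 players), which exceeds 1, so the social optimum is full contribution: group total = 3.900 × 550 = 2145.00.
Efficiency loss = 2145.00 − 550 = 1595.00.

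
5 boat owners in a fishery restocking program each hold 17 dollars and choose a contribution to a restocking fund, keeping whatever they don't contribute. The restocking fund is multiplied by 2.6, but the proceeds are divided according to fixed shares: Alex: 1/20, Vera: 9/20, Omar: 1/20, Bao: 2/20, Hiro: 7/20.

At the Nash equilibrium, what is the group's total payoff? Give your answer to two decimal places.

112.20 dollars

A player with share s gets back 2.6·s per unit contributed, so full contribution is dominant for anyone with s > 1/2.6 = 0.3846 and zero contribution is dominant for anyone below.
The only share above 0.3846 is Vera's 9/20, contributing 17; the remaining 4 contribute 0. Total contributed: 17.
The restocking fund pays out 2.6 × 17 = 44.20 in total (split across the unequal shares, but the aggregate is all that matters for the group sum).
The 4 free-riders keep 17 each, adding 68. Group total = 68 + 44.20 = 112.20.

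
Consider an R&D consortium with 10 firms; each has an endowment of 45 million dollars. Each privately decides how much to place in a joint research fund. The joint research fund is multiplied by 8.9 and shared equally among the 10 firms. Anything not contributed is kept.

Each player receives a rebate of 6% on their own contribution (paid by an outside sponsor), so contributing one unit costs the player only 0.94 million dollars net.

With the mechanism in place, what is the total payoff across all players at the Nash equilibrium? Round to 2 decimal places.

450.00 million dollars

With the mechanism, a contributed unit returns (8.9/10) / 0.94 = 0.9468 per unit of net cost — still below 1 — so contributing 0 remains dominant for every player.
Everyone keeps their endowment and the group total is 10 × 45 = 450.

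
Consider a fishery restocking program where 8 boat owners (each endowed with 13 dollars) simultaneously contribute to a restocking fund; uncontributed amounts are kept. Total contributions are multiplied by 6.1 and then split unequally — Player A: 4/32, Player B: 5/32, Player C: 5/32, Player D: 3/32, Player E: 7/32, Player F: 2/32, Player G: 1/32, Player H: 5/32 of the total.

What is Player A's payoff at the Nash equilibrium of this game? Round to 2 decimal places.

22.91 dollars

A player with share s gets back 6.1·s per unit contributed, so full contribution is dominant for anyone with s > 1/6.1 = 0.1639 and zero contribution is dominant for anyone below.
The only share above 0.1639 is Player E's 7/32, contributing 13; the remaining 7 contribute 0. Total contributed: 13.
Player A keeps 13 and receives 6.1 × 13 × 4/32 = 9.91 from the restocking fund, for a payoff of 22.91.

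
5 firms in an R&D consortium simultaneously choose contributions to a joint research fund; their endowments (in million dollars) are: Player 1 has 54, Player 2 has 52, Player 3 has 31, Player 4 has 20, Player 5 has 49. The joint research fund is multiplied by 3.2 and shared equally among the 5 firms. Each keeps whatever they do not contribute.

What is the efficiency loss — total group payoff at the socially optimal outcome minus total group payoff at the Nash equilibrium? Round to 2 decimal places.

453.20 million dollars

The private return per contributed unit is 3.2/5 = 0.6400 < 1 for every player regardless of endowment, so the Nash equilibrium is zero contribution and the group total is Σ E_j = 54 + 52 + 31 + 20 + 49 = 206.
Each contributed unit returns 3.200 to the group, so the social optimum is full contribution by everyone: group total = 3.200 × 206 = 659.20.
Efficiency loss = (3.200 − 1) × 206 = 453.20.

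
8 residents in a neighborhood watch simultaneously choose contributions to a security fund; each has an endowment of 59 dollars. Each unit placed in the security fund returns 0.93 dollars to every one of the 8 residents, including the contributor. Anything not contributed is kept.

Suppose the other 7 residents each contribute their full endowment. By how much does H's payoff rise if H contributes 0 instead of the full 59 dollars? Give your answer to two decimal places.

4.13 dollars

Switching from a contribution of 59 to 0 lets H keep an extra 59 dollars, but lowers the security fund by 59, which costs H their own share of that drop: 0.93 × 59 = 54.87.
Net gain = 59 − 54.87 = 4.13. The private return per contributed unit (0.93) is below 1, so free-riding is indeed the best response regardless of what the others do.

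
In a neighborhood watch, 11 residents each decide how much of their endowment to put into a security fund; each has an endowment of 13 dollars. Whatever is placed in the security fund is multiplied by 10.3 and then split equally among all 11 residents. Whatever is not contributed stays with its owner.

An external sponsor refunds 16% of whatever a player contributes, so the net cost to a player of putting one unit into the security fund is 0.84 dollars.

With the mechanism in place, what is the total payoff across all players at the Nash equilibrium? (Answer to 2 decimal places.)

With the mechanism, a contributed unit returns (10.3/11) / 0.84 = 1.1147 per unit of net cost to the contributor — now above 1 — so contributing fully is weakly dominant for every player.
At the Nash equilibrium everyone contributes 13. Group total payoff = 11 × (13 × 0.16 + 10.3 × 13) = 1495.78.

1495.78 dollars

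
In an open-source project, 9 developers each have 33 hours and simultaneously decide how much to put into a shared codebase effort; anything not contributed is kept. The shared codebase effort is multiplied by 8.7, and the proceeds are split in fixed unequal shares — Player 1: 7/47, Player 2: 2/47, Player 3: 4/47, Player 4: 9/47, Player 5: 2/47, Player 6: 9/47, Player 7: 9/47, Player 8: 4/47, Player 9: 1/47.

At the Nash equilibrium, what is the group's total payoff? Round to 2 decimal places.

1313.40 hours

A player with share s gets back 8.7·s per unit contributed, so full contribution is dominant for anyone with s > 1/8.7 = 0.1149 and zero contribution is dominant for anyone below.
Player 1, Player 4, Player 6 and Player 7 clear that bar, contributing 33 each; the remaining 5 contribute 0. Total contributed: 132.
The shared codebase effort pays out 8.7 × 132 = 1148.40 in total (split across the unequal shares, but the aggregate is all that matters for the group sum).
The 5 free-riders keep 33 each, adding 165. Group total = 165 + 1148.40 = 1313.40.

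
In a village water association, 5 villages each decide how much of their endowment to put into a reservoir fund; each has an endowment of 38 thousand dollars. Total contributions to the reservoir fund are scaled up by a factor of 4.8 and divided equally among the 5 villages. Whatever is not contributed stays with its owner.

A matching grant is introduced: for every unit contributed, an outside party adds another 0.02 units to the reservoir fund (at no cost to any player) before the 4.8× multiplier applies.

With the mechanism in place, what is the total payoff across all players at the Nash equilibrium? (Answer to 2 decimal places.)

With the mechanism, a contributed unit returns 4.8 × 1.02 / 5 = 0.9792 per unit of net cost — still below 1 — so contributing 0 remains dominant for every player.
At the Nash equilibrium no one contributes; group total payoff = 5 × 38 = 190.

190.00 thousand dollars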